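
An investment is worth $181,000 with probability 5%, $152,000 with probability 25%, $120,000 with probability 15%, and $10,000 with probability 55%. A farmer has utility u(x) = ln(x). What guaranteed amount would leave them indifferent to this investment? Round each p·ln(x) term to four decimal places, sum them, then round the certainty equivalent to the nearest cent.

E[u] = 0.05·ln(181000) + 0.25·ln(152000) + 0.15·ln(120000) + 0.55·ln(10000) = 0.6053 + 2.9829 + 1.7543 + 5.0657 = 10.4082
CE = e^10.4082 ≈ 33130.18

$33,130.18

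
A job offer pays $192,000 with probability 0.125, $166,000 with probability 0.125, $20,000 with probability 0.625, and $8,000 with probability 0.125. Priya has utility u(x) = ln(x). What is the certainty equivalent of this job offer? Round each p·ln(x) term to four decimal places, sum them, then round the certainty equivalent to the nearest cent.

$30,831.74

E[u] = 0.125·ln(192000) + 0.125·ln(166000) + 0.625·ln(20000) + 0.125·ln(8000) = 1.5207 + 1.5025 + 6.1897 + 1.1234 = 10.3363
CE = e^10.3363 ≈ 30831.74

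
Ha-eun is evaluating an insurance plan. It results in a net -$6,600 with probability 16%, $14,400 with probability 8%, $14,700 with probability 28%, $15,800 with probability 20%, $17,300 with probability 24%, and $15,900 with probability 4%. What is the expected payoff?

EV = 0.16 × (-6600) + 0.08 × 14400 + 0.28 × 14700 + 0.2 × 15800 + 0.24 × 17300 + 0.04 × 15900 = -1056 + 1152 + 4116 + 3160 + 4152 + 636 = 12160

$12,160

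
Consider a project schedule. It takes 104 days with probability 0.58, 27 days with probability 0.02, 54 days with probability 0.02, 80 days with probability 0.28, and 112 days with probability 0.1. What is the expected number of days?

95.54 days

EV = 0.58 × 104 + 0.02 × 27 + 0.02 × 54 + 0.28 × 80 + 0.1 × 112 = 60.32 + 0.54 + 1.08 + 22.4 + 11.2 = 95.54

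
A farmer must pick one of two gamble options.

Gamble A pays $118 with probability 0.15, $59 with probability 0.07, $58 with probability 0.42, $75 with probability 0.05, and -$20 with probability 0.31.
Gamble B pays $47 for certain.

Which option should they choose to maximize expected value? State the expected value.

Gamble B ($47)

Gamble A = 0.15 × 118 + 0.07 × 59 + 0.42 × 58 + 0.05 × 75 + 0.31 × (-20) = 17.7 + 4.13 + 24.36 + 3.75 − 6.2 = 43.74
Gamble B: 47 (certain)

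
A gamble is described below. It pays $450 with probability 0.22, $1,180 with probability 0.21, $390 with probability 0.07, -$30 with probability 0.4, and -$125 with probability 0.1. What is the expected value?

EV = 0.22 × 450 + 0.21 × 1180 + 0.07 × 390 + 0.4 × (-30) + 0.1 × (-125) = 99 + 247.8 + 27.3 − 12 − 12.5 = 349.6

$349.60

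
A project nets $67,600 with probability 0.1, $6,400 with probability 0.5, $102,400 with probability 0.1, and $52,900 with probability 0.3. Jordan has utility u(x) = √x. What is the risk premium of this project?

E[u] = 0.1·√67600 + 0.5·√6400 + 0.1·√102400 + 0.3·√52900 = 0.1·260 + 0.5·80 + 0.1·320 + 0.3·230 = 167
CE = (167)² = 27889
Risk premium = EV − CE = 36070 − 27889 = 8181

$8,181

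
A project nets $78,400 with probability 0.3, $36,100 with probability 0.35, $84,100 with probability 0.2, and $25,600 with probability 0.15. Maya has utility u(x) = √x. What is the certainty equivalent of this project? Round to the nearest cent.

$54,056.25

E[u] = 0.3·√78400 + 0.35·√36100 + 0.2·√84100 + 0.15·√25600 = 0.3·280 + 0.35·190 + 0.2·290 + 0.15·160 = 232.5
CE = (232.5)² = 54056.25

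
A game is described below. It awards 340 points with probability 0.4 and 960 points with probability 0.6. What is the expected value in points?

712 points

EV = 0.4 × 340 + 0.6 × 960 = 136 + 576 = 712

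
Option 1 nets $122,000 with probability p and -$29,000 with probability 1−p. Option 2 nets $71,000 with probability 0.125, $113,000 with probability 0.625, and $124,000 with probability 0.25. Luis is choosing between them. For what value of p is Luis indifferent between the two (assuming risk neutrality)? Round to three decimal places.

p = 0.924

EV(Option 2) = 0.125 × 71000 + 0.625 × 113000 + 0.25 × 124000 = 8875 + 70625 + 31000 = 110500
p·122000 + (1−p)·(-29000) = 110500
151000p − 29000 = 110500
p = (110500 + 29000) / 151000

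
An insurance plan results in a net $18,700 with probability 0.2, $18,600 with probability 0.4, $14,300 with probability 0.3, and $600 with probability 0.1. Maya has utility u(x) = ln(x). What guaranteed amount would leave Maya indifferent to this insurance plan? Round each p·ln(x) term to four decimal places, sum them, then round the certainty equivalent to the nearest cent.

E[u] = 0.2·ln(18700) + 0.4·ln(18600) + 0.3·ln(14300) + 0.1·ln(600) = 1.9673 + 3.9324 + 2.8704 + 0.6397 = 9.4098
CE = e^9.4098 ≈ 12207.43

$12,207.43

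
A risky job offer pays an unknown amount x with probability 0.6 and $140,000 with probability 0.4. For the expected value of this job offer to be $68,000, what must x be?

0.6·x + 0.4·140000 = 68000
0.6·x = 68000 − 56000 = 12000
x = 12000 / 0.6 = 20000

x = $20,000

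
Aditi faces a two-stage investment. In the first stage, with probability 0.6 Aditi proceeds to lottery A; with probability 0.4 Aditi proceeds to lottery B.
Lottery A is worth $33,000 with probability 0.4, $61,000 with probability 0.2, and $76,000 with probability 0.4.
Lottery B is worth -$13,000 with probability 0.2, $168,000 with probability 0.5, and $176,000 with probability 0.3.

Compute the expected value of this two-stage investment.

$87,160

EV(A) = 0.4 × 33000 + 0.2 × 61000 + 0.4 × 76000 = 13200 + 12200 + 30400 = 55800
EV(B) = 0.2 × (-13000) + 0.5 × 168000 + 0.3 × 176000 = -2600 + 84000 + 52800 = 134200
Overall = 0.6 × 55800 + 0.4 × 134200 = 33480 + 53680 = 87160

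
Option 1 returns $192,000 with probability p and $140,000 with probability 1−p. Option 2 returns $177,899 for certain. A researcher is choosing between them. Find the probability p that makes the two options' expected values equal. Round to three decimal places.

p = 0.729

p·192000 + (1−p)·140000 = 177899
52000p + 140000 = 177899
p = (177899 − 140000) / 52000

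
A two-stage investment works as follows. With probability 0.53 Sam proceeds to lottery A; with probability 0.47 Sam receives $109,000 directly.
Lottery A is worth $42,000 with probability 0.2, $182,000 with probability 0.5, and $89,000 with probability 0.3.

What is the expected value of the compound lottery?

EV(A) = 0.2 × 42000 + 0.5 × 182000 + 0.3 × 89000 = 8400 + 91000 + 26700 = 126100
Branch B: 109000 (certain)
Overall = 0.53 × 126100 + 0.47 × 109000 = 66833 + 51230 = 118063

$118,063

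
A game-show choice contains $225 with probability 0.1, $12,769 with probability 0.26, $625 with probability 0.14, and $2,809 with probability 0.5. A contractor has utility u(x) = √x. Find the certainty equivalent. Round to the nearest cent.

$3,706.37

E[u] = 0.1·√225 + 0.26·√12769 + 0.14·√625 + 0.5·√2809 = 0.1·15 + 0.26·113 + 0.14·25 + 0.5·53 = 60.88
CE = (60.88)² = 3706.3744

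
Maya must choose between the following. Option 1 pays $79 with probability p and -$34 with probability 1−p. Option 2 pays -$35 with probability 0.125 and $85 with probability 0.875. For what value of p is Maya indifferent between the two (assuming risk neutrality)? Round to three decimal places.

p = 0.920

EV(Option 2) = 0.125 × (-35) + 0.875 × 85 = -4.375 + 74.375 = 70
p·79 + (1−p)·(-34) = 70
113p − 34 = 70
p = (70 + 34) / 113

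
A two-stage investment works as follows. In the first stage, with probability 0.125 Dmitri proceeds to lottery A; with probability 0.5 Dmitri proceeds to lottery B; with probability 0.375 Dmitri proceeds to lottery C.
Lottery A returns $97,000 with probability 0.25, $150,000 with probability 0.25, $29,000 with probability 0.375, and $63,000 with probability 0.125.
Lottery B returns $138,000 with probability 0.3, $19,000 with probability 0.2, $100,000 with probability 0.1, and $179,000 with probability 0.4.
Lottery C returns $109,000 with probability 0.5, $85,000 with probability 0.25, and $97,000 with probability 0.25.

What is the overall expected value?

EV(A) = 0.25 × 97000 + 0.25 × 150000 + 0.375 × 29000 + 0.125 × 63000 = 24250 + 37500 + 10875 + 7875 = 80500
EV(B) = 0.3 × 138000 + 0.2 × 19000 + 0.1 × 100000 + 0.4 × 179000 = 41400 + 3800 + 10000 + 71600 = 126800
EV(C) = 0.5 × 109000 + 0.25 × 85000 + 0.25 × 97000 = 54500 + 21250 + 24250 = 100000
Overall = 0.125 × 80500 + 0.5 × 126800 + 0.375 × 100000 = 10062.5 + 63400 + 37500 = 110962.5

$110,962.50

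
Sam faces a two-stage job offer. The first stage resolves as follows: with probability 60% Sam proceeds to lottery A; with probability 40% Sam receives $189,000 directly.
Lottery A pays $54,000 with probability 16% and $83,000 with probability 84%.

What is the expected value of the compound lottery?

EV(A) = 0.16 × 54000 + 0.84 × 83000 = 8640 + 69720 = 78360
Branch B: 189000 (certain)
Overall = 0.6 × 78360 + 0.4 × 189000 = 47016 + 75600 = 122616

$122,616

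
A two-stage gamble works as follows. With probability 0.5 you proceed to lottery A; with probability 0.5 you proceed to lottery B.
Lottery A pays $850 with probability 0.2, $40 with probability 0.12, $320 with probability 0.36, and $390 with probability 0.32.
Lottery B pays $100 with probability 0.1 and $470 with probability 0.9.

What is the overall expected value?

$423.90

EV(A) = 0.2 × 850 + 0.12 × 40 + 0.36 × 320 + 0.32 × 390 = 170 + 4.8 + 115.2 + 124.8 = 414.8
EV(B) = 0.1 × 100 + 0.9 × 470 = 10 + 423 = 433
Overall = 0.5 × 414.8 + 0.5 × 433 = 207.4 + 216.5 = 423.9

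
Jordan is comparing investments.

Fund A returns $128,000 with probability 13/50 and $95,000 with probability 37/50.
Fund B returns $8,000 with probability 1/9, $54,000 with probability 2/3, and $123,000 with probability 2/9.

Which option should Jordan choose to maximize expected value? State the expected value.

Fund A = 13/50 × 128000 + 37/50 × 95000 = 33280 + 70300 = 103580
Fund B = 1/9 × 8000 + 2/3 × 54000 + 2/9 × 123000 = 888.8889 + 36000 + 27333.3333 = 64222.2222

Fund A ($103,580)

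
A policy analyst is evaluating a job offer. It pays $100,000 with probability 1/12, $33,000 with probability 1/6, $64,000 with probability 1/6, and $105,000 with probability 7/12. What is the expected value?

$85,750

EV = 1/12 × 100000 + 1/6 × 33000 + 1/6 × 64000 + 7/12 × 105000 = 8333.3333 + 5500 + 10666.6667 + 61250 = 85750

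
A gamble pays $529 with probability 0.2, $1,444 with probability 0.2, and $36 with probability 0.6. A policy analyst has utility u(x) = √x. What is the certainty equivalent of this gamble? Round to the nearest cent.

$249.64

E[u] = 0.2·√529 + 0.2·√1444 + 0.6·√36 = 0.2·23 + 0.2·38 + 0.6·6 = 15.8
CE = (15.8)² = 249.64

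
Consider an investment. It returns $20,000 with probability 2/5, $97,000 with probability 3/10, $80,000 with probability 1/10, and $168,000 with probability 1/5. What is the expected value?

EV = 2/5 × 20000 + 3/10 × 97000 + 1/10 × 80000 + 1/5 × 168000 = 8000 + 29100 + 8000 + 33600 = 78700

$78,700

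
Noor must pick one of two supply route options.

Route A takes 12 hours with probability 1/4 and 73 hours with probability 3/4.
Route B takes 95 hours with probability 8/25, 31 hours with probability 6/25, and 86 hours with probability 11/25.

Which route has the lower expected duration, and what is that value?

Route A (57.75 hours)

Route A = 1/4 × 12 + 3/4 × 73 = 3 + 54.75 = 57.75
Route B = 8/25 × 95 + 6/25 × 31 + 11/25 × 86 = 30.4 + 7.44 + 37.84 = 75.68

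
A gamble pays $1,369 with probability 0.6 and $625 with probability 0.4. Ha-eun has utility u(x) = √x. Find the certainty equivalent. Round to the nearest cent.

E[u] = 0.6·√1369 + 0.4·√625 = 0.6·37 + 0.4·25 = 32.2
CE = (32.2)² = 1036.84

$1,036.84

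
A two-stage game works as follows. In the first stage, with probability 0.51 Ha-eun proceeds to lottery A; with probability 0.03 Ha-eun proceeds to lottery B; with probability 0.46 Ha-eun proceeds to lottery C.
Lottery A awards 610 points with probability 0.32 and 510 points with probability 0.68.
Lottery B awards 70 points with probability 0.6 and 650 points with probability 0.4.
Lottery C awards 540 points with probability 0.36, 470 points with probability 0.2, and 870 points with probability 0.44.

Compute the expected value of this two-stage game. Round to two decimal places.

594.23 points

EV(A) = 0.32 × 610 + 0.68 × 510 = 195.2 + 346.8 = 542
EV(B) = 0.6 × 70 + 0.4 × 650 = 42 + 260 = 302
EV(C) = 0.36 × 540 + 0.2 × 470 + 0.44 × 870 = 194.4 + 94 + 382.8 = 671.2
Overall = 0.51 × 542 + 0.03 × 302 + 0.46 × 671.2 = 276.42 + 9.06 + 308.752 = 594.232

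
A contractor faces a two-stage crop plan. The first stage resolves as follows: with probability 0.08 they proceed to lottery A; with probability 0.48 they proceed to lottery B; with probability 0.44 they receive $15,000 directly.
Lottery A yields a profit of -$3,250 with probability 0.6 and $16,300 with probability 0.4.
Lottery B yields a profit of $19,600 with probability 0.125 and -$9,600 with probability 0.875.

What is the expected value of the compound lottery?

$4,109.60

EV(A) = 0.6 × (-3250) + 0.4 × 16300 = -1950 + 6520 = 4570
EV(B) = 0.125 × 19600 + 0.875 × (-9600) = 2450 − 8400 = -5950
Branch C: 15000 (certain)
Overall = 0.08 × 4570 + 0.48 × (-5950) + 0.44 × 15000 = 365.6 − 2856 + 6600 = 4109.6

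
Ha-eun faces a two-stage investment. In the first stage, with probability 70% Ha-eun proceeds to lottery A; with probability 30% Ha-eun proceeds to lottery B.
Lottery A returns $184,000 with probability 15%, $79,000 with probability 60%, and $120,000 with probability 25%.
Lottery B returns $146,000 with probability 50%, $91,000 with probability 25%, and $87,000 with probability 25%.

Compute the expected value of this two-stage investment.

$108,750

EV(A) = 0.15 × 184000 + 0.6 × 79000 + 0.25 × 120000 = 27600 + 47400 + 30000 = 105000
EV(B) = 0.5 × 146000 + 0.25 × 91000 + 0.25 × 87000 = 73000 + 22750 + 21750 = 117500
Overall = 0.7 × 105000 + 0.3 × 117500 = 73500 + 35250 = 108750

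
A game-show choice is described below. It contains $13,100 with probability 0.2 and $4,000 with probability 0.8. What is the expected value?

$5,820

EV = 0.2 × 13100 + 0.8 × 4000 = 2620 + 3200 = 5820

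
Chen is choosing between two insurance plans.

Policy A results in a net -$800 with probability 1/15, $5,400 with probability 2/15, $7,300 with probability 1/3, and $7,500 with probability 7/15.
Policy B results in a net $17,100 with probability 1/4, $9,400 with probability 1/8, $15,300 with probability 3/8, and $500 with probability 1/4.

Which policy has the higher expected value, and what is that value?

Policy A = 1/15 × (-800) + 2/15 × 5400 + 1/3 × 7300 + 7/15 × 7500 = -53.3333 + 720 + 2433.3333 + 3500 = 6600
Policy B = 1/4 × 17100 + 1/8 × 9400 + 3/8 × 15300 + 1/4 × 500 = 4275 + 1175 + 5737.5 + 125 = 11312.5

Policy B ($11,312.50)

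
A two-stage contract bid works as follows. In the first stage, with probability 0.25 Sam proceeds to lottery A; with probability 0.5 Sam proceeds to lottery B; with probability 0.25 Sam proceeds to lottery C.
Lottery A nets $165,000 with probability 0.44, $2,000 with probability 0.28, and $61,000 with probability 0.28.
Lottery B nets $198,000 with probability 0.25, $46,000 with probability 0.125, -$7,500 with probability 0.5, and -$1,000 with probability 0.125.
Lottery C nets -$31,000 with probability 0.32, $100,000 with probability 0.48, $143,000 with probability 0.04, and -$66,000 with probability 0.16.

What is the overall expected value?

EV(A) = 0.44 × 165000 + 0.28 × 2000 + 0.28 × 61000 = 72600 + 560 + 17080 = 90240
EV(B) = 0.25 × 198000 + 0.125 × 46000 + 0.5 × (-7500) + 0.125 × (-1000) = 49500 + 5750 − 3750 − 125 = 51375
EV(C) = 0.32 × (-31000) + 0.48 × 100000 + 0.04 × 143000 + 0.16 × (-66000) = -9920 + 48000 + 5720 − 10560 = 33240
Overall = 0.25 × 90240 + 0.5 × 51375 + 0.25 × 33240 = 22560 + 25687.5 + 8310 = 56557.5

$56,557.50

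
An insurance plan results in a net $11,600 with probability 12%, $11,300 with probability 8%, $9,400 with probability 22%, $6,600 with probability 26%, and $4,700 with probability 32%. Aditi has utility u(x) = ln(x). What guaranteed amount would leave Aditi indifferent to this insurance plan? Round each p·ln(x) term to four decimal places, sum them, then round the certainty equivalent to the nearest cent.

$7,149.52

E[u] = 0.12·ln(11600) + 0.08·ln(11300) + 0.22·ln(9400) + 0.26·ln(6600) + 0.32·ln(4700) = 1.1231 + 0.7466 + 2.0127 + 2.2867 + 2.7057 = 8.8748
CE = e^8.8748 ≈ 7149.52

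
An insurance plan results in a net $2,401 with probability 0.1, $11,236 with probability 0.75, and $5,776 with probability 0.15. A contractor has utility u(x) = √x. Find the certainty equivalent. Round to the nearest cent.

$9,177.64

E[u] = 0.1·√2401 + 0.75·√11236 + 0.15·√5776 = 0.1·49 + 0.75·106 + 0.15·76 = 95.8
CE = (95.8)² = 9177.64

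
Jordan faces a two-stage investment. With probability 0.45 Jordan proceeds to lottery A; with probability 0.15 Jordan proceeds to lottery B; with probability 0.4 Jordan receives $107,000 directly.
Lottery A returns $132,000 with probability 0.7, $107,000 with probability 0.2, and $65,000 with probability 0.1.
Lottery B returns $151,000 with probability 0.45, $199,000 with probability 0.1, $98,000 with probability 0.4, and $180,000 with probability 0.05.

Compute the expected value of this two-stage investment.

EV(A) = 0.7 × 132000 + 0.2 × 107000 + 0.1 × 65000 = 92400 + 21400 + 6500 = 120300
EV(B) = 0.45 × 151000 + 0.1 × 199000 + 0.4 × 98000 + 0.05 × 180000 = 67950 + 19900 + 39200 + 9000 = 136050
Branch C: 107000 (certain)
Overall = 0.45 × 120300 + 0.15 × 136050 + 0.4 × 107000 = 54135 + 20407.5 + 42800 = 117342.5

$117,342.50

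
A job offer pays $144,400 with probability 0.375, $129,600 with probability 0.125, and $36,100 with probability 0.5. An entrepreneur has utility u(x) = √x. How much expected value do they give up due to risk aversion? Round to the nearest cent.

E[u] = 0.375·√144400 + 0.125·√129600 + 0.5·√36100 = 0.375·380 + 0.125·360 + 0.5·190 = 282.5
CE = (282.5)² = 79806.25
Risk premium = EV − CE = 88400 − 79806.25 = 8593.75

$8,593.75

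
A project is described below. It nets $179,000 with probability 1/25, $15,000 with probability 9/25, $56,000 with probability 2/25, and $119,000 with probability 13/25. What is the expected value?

$78,920

EV = 1/25 × 179000 + 9/25 × 15000 + 2/25 × 56000 + 13/25 × 119000 = 7160 + 5400 + 4480 + 61880 = 78920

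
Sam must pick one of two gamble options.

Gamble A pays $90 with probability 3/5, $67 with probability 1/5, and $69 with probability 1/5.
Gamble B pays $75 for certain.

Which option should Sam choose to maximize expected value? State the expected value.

Gamble A = 3/5 × 90 + 1/5 × 67 + 1/5 × 69 = 54 + 13.4 + 13.8 = 81.2
Gamble B: 75 (certain)

Gamble A ($81.20)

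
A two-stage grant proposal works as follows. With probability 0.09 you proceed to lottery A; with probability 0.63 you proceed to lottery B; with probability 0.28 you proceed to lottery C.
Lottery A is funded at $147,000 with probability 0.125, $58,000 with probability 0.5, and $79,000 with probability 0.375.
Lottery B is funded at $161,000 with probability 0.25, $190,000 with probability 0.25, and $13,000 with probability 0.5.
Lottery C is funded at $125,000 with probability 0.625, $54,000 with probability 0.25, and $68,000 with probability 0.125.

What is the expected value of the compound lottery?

$94,342.50

EV(A) = 0.125 × 147000 + 0.5 × 58000 + 0.375 × 79000 = 18375 + 29000 + 29625 = 77000
EV(B) = 0.25 × 161000 + 0.25 × 190000 + 0.5 × 13000 = 40250 + 47500 + 6500 = 94250
EV(C) = 0.625 × 125000 + 0.25 × 54000 + 0.125 × 68000 = 78125 + 13500 + 8500 = 100125
Overall = 0.09 × 77000 + 0.63 × 94250 + 0.28 × 100125 = 6930 + 59377.5 + 28035 = 94342.5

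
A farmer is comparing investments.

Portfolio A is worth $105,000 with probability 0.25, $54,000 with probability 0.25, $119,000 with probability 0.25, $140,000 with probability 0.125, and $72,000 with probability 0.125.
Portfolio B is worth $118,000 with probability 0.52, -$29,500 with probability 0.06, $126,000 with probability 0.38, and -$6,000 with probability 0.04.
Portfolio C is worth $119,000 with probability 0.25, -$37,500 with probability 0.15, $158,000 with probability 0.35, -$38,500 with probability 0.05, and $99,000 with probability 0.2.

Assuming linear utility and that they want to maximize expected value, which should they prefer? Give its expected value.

Portfolio A = 0.25 × 105000 + 0.25 × 54000 + 0.25 × 119000 + 0.125 × 140000 + 0.125 × 72000 = 26250 + 13500 + 29750 + 17500 + 9000 = 96000
Portfolio B = 0.52 × 118000 + 0.06 × (-29500) + 0.38 × 126000 + 0.04 × (-6000) = 61360 − 1770 + 47880 − 240 = 107230
Portfolio C = 0.25 × 119000 + 0.15 × (-37500) + 0.35 × 158000 + 0.05 × (-38500) + 0.2 × 99000 = 29750 − 5625 + 55300 − 1925 + 19800 = 97300

Portfolio B ($107,230)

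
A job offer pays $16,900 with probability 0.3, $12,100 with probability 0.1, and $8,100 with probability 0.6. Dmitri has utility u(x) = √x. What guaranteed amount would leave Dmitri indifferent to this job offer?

$10,816

E[u] = 0.3·√16900 + 0.1·√12100 + 0.6·√8100 = 0.3·130 + 0.1·110 + 0.6·90 = 104
CE = (104)² = 10816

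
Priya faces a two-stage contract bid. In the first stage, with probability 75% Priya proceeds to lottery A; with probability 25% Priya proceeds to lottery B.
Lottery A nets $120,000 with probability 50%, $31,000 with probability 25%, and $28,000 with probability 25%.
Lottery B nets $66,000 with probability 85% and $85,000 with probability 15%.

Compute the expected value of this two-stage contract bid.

$73,275

EV(A) = 0.5 × 120000 + 0.25 × 31000 + 0.25 × 28000 = 60000 + 7750 + 7000 = 74750
EV(B) = 0.85 × 66000 + 0.15 × 85000 = 56100 + 12750 = 68850
Overall = 0.75 × 74750 + 0.25 × 68850 = 56062.5 + 17212.5 = 73275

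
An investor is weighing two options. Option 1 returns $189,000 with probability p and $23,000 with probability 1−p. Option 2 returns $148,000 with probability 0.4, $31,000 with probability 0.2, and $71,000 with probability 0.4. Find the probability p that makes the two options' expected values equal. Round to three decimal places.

p = 0.427

EV(Option 2) = 0.4 × 148000 + 0.2 × 31000 + 0.4 × 71000 = 59200 + 6200 + 28400 = 93800
p·189000 + (1−p)·23000 = 93800
166000p + 23000 = 93800
p = (93800 − 23000) / 166000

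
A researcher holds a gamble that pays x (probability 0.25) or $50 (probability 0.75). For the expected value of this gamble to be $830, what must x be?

x = $3,170

0.25·x + 0.75·50 = 830
0.25·x = 830 − 37.5 = 792.5
x = 792.5 / 0.25 = 3170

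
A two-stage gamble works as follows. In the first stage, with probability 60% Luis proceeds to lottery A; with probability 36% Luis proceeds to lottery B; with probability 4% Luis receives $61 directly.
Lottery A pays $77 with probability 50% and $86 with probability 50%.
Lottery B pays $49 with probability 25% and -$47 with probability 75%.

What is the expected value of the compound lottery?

EV(A) = 0.5 × 77 + 0.5 × 86 = 38.5 + 43 = 81.5
EV(B) = 0.25 × 49 + 0.75 × (-47) = 12.25 − 35.25 = -23
Branch C: 61 (certain)
Overall = 0.6 × 81.5 + 0.36 × (-23) + 0.04 × 61 = 48.9 − 8.28 + 2.44 = 43.06

$43.06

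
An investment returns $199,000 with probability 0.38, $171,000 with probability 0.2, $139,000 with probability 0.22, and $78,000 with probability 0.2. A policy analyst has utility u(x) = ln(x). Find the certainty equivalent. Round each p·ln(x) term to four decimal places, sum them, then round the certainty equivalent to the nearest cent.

E[u] = 0.38·ln(199000) + 0.2·ln(171000) + 0.22·ln(139000) + 0.2·ln(78000) = 4.6364 + 2.4099 + 2.6053 + 2.2529 = 11.9045
CE = e^11.9045 ≈ 147930.82

$147,930.82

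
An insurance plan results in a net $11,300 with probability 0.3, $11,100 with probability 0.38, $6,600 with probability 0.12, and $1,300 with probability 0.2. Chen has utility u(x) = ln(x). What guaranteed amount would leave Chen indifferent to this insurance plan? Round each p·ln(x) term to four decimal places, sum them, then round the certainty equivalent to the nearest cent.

$6,828.09

E[u] = 0.3·ln(11300) + 0.38·ln(11100) + 0.12·ln(6600) + 0.2·ln(1300) = 2.7998 + 3.5396 + 1.0554 + 1.4340 = 8.8288
CE = e^8.8288 ≈ 6828.09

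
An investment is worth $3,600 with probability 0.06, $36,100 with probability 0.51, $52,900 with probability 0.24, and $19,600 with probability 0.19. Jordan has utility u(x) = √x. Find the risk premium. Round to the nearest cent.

E[u] = 0.06·√3600 + 0.51·√36100 + 0.24·√52900 + 0.19·√19600 = 0.06·60 + 0.51·190 + 0.24·230 + 0.19·140 = 182.3
CE = (182.3)² = 33233.29
Risk premium = EV − CE = 35047 − 33233.29 = 1813.71

$1,813.71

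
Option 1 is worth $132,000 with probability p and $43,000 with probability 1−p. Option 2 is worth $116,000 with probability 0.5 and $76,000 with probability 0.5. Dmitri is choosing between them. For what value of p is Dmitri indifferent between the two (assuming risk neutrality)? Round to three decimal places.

EV(Option 2) = 0.5 × 116000 + 0.5 × 76000 = 58000 + 38000 = 96000
p·132000 + (1−p)·43000 = 96000
89000p + 43000 = 96000
p = (96000 − 43000) / 89000

p = 0.596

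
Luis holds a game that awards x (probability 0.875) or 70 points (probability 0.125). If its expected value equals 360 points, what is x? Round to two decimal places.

0.875·x + 0.125·70 = 360
0.875·x = 360 − 8.75 = 351.25
x = 351.25 / 0.875 = 401.4286

x = 401.43 points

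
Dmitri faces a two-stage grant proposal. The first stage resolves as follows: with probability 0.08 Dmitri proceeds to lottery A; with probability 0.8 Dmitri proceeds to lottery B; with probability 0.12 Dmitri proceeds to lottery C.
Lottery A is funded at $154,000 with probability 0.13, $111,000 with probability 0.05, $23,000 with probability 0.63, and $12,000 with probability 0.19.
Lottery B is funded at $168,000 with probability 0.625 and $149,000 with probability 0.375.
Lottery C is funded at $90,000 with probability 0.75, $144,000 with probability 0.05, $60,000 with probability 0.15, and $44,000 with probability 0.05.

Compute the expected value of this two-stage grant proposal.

$142,395.20

EV(A) = 0.13 × 154000 + 0.05 × 111000 + 0.63 × 23000 + 0.19 × 12000 = 20020 + 5550 + 14490 + 2280 = 42340
EV(B) = 0.625 × 168000 + 0.375 × 149000 = 105000 + 55875 = 160875
EV(C) = 0.75 × 90000 + 0.05 × 144000 + 0.15 × 60000 + 0.05 × 44000 = 67500 + 7200 + 9000 + 2200 = 85900
Overall = 0.08 × 42340 + 0.8 × 160875 + 0.12 × 85900 = 3387.2 + 128700 + 10308 = 142395.2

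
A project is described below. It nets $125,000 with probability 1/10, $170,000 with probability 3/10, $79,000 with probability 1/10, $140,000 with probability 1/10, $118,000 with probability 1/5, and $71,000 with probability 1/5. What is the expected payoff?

$123,200

EV = 1/10 × 125000 + 3/10 × 170000 + 1/10 × 79000 + 1/10 × 140000 + 1/5 × 118000 + 1/5 × 71000 = 12500 + 51000 + 7900 + 14000 + 23600 + 14200 = 123200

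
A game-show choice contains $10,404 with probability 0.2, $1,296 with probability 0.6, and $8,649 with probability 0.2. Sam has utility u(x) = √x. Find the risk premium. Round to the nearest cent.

$915.84

E[u] = 0.2·√10404 + 0.6·√1296 + 0.2·√8649 = 0.2·102 + 0.6·36 + 0.2·93 = 60.6
CE = (60.6)² = 3672.36
Risk premium = EV − CE = 4588.2 − 3672.36 = 915.84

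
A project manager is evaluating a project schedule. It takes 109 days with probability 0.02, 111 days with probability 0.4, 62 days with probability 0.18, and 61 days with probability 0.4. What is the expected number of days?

EV = 0.02 × 109 + 0.4 × 111 + 0.18 × 62 + 0.4 × 61 = 2.18 + 44.4 + 11.16 + 24.4 = 82.14

82.14 days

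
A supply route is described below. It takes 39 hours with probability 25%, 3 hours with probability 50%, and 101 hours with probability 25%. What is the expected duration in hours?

EV = 0.25 × 39 + 0.5 × 3 + 0.25 × 101 = 9.75 + 1.5 + 25.25 = 36.5

36.5 hours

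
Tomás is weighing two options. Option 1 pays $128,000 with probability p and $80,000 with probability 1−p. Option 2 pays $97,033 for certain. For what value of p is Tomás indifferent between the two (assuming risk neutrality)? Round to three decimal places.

p = 0.355

p·128000 + (1−p)·80000 = 97033
48000p + 80000 = 97033
p = (97033 − 80000) / 48000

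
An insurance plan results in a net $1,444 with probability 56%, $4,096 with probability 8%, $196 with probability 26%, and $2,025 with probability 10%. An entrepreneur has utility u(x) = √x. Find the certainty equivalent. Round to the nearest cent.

$1,193.01

E[u] = 0.56·√1444 + 0.08·√4096 + 0.26·√196 + 0.1·√2025 = 0.56·38 + 0.08·64 + 0.26·14 + 0.1·45 = 34.54
CE = (34.54)² = 1193.0116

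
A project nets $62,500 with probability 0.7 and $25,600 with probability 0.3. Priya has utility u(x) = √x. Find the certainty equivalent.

E[u] = 0.7·√62500 + 0.3·√25600 = 0.7·250 + 0.3·160 = 223
CE = (223)² = 49729

$49,729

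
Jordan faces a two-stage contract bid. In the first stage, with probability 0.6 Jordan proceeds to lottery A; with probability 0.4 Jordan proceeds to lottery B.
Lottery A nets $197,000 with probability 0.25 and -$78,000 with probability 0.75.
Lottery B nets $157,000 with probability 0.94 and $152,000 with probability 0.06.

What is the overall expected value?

EV(A) = 0.25 × 197000 + 0.75 × (-78000) = 49250 − 58500 = -9250
EV(B) = 0.94 × 157000 + 0.06 × 152000 = 147580 + 9120 = 156700
Overall = 0.6 × (-9250) + 0.4 × 156700 = -5550 + 62680 = 57130

$57,130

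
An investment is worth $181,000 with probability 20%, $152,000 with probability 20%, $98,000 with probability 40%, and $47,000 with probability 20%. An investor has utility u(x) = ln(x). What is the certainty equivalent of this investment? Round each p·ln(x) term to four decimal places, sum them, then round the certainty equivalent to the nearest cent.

E[u] = 0.2·ln(181000) + 0.2·ln(152000) + 0.4·ln(98000) + 0.2·ln(47000) = 2.4213 + 2.3863 + 4.5971 + 2.1516 = 11.5563
CE = e^11.5563 ≈ 104432.90

$104,432.90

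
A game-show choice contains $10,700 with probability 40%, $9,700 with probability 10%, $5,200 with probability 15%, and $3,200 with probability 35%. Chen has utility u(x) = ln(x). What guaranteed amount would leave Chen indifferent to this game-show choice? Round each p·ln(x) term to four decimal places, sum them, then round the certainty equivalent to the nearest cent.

E[u] = 0.4·ln(10700) + 0.1·ln(9700) + 0.15·ln(5200) + 0.35·ln(3200) = 3.7112 + 0.9180 + 1.2835 + 2.8248 = 8.7375
CE = e^8.7375 ≈ 6232.30

$6,232.30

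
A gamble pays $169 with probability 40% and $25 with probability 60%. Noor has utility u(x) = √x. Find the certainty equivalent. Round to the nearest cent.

$67.24

E[u] = 0.4·√169 + 0.6·√25 = 0.4·13 + 0.6·5 = 8.2
CE = (8.2)² = 67.24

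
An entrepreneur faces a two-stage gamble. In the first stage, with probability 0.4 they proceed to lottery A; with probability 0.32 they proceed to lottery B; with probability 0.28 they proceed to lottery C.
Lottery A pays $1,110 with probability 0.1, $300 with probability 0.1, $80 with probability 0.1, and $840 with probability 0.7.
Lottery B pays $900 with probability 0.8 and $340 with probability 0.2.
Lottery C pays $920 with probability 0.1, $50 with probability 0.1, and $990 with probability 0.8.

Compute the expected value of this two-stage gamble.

$795.88

EV(A) = 0.1 × 1110 + 0.1 × 300 + 0.1 × 80 + 0.7 × 840 = 111 + 30 + 8 + 588 = 737
EV(B) = 0.8 × 900 + 0.2 × 340 = 720 + 68 = 788
EV(C) = 0.1 × 920 + 0.1 × 50 + 0.8 × 990 = 92 + 5 + 792 = 889
Overall = 0.4 × 737 + 0.32 × 788 + 0.28 × 889 = 294.8 + 252.16 + 248.92 = 795.88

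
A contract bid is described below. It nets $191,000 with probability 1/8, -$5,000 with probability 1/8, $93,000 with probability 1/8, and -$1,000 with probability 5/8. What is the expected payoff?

$34,250

EV = 1/8 × 191000 + 1/8 × (-5000) + 1/8 × 93000 + 5/8 × (-1000) = 23875 − 625 + 11625 − 625 = 34250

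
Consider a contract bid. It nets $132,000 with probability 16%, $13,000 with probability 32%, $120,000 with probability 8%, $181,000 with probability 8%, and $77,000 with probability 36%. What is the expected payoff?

$77,080

EV = 0.16 × 132000 + 0.32 × 13000 + 0.08 × 120000 + 0.08 × 181000 + 0.36 × 77000 = 21120 + 4160 + 9600 + 14480 + 27720 = 77080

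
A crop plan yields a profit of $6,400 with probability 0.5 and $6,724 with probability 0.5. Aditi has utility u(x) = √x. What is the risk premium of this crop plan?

E[u] = 0.5·√6400 + 0.5·√6724 = 0.5·80 + 0.5·82 = 81
CE = (81)² = 6561
Risk premium = EV − CE = 6562 − 6561 = 1

$1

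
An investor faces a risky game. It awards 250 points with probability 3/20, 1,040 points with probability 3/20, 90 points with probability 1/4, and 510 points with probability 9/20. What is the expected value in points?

EV = 3/20 × 250 + 3/20 × 1040 + 1/4 × 90 + 9/20 × 510 = 37.5 + 156 + 22.5 + 229.5 = 445.5

445.5 points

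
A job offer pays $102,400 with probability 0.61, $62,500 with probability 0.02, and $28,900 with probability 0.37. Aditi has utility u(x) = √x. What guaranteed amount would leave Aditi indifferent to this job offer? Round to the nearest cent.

E[u] = 0.61·√102400 + 0.02·√62500 + 0.37·√28900 = 0.61·320 + 0.02·250 + 0.37·170 = 263.1
CE = (263.1)² = 69221.61

$69,221.61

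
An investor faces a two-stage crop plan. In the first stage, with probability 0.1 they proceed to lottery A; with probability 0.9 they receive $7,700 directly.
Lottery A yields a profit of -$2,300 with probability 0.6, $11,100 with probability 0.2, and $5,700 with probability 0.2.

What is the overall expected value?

EV(A) = 0.6 × (-2300) + 0.2 × 11100 + 0.2 × 5700 = -1380 + 2220 + 1140 = 1980
Branch B: 7700 (certain)
Overall = 0.1 × 1980 + 0.9 × 7700 = 198 + 6930 = 7128

$7,128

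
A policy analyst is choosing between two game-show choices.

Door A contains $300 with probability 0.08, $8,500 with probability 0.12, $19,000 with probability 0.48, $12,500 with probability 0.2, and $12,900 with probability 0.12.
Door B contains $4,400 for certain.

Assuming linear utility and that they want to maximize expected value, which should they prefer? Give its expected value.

Door A ($14,212)

Door A = 0.08 × 300 + 0.12 × 8500 + 0.48 × 19000 + 0.2 × 12500 + 0.12 × 12900 = 24 + 1020 + 9120 + 2500 + 1548 = 14212
Door B: 4400 (certain)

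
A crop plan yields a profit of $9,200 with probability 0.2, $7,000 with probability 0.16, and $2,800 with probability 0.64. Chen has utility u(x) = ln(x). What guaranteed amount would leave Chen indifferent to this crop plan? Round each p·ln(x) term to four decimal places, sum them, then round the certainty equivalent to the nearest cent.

$4,112.97

E[u] = 0.2·ln(9200) + 0.16·ln(7000) + 0.64·ln(2800) = 1.8254 + 1.4166 + 5.0799 = 8.3219
CE = e^8.3219 ≈ 4112.97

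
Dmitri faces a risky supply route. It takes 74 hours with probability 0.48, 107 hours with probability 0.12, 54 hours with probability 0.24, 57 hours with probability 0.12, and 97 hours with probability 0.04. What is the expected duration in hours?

72.04 hours

EV = 0.48 × 74 + 0.12 × 107 + 0.24 × 54 + 0.12 × 57 + 0.04 × 97 = 35.52 + 12.84 + 12.96 + 6.84 + 3.88 = 72.04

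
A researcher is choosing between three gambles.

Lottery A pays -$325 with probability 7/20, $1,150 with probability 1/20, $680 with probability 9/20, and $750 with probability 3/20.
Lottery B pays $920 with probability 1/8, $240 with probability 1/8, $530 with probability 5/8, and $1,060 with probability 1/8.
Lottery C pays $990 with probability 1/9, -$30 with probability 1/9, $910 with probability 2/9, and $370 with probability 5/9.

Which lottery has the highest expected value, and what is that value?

Lottery B ($608.75)

Lottery A = 7/20 × (-325) + 1/20 × 1150 + 9/20 × 680 + 3/20 × 750 = -113.75 + 57.5 + 306 + 112.5 = 362.25
Lottery B = 1/8 × 920 + 1/8 × 240 + 5/8 × 530 + 1/8 × 1060 = 115 + 30 + 331.25 + 132.5 = 608.75
Lottery C = 1/9 × 990 + 1/9 × (-30) + 2/9 × 910 + 5/9 × 370 = 110 − 3.3333 + 202.2222 + 205.5556 = 514.4444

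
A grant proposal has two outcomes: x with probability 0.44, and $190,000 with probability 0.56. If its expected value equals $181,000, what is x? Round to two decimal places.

x = $169,545.45

0.44·x + 0.56·190000 = 181000
0.44·x = 181000 − 106400 = 74600
x = 74600 / 0.44 = 169545.4545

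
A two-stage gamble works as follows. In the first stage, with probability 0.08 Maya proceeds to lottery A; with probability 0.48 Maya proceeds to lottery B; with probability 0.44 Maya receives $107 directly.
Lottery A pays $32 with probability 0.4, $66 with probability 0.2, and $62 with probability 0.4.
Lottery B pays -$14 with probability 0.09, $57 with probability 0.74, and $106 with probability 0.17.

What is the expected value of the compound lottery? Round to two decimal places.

EV(A) = 0.4 × 32 + 0.2 × 66 + 0.4 × 62 = 12.8 + 13.2 + 24.8 = 50.8
EV(B) = 0.09 × (-14) + 0.74 × 57 + 0.17 × 106 = -1.26 + 42.18 + 18.02 = 58.94
Branch C: 107 (certain)
Overall = 0.08 × 50.8 + 0.48 × 58.94 + 0.44 × 107 = 4.064 + 28.2912 + 47.08 = 79.4352

$79.44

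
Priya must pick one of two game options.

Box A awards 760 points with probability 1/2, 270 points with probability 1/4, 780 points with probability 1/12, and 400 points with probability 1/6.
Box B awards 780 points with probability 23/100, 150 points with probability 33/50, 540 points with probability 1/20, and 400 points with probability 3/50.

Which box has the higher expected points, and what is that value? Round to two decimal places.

Box A = 1/2 × 760 + 1/4 × 270 + 1/12 × 780 + 1/6 × 400 = 380 + 67.5 + 65 + 66.6667 = 579.1667
Box B = 23/100 × 780 + 33/50 × 150 + 1/20 × 540 + 3/50 × 400 = 179.4 + 99 + 27 + 24 = 329.4

Box A (579.17 points)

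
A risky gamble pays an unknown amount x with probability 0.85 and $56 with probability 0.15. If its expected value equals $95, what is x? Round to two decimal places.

0.85·x + 0.15·56 = 95
0.85·x = 95 − 8.4 = 86.6
x = 86.6 / 0.85 = 101.8824

x = $101.88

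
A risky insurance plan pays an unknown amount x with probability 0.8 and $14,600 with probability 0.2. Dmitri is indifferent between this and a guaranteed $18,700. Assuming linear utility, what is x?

0.8·x + 0.2·14600 = 18700
0.8·x = 18700 − 2920 = 15780
x = 15780 / 0.8 = 19725

x = $19,725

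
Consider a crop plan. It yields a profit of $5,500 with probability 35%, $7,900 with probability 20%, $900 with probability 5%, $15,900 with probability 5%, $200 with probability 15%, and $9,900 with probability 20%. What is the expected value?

EV = 0.35 × 5500 + 0.2 × 7900 + 0.05 × 900 + 0.05 × 15900 + 0.15 × 200 + 0.2 × 9900 = 1925 + 1580 + 45 + 795 + 30 + 1980 = 6355

$6,355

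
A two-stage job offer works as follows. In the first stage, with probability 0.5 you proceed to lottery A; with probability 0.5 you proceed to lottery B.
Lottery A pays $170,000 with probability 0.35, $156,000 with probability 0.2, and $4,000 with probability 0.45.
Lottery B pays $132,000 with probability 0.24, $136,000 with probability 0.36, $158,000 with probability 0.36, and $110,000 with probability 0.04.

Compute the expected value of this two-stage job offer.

$117,210

EV(A) = 0.35 × 170000 + 0.2 × 156000 + 0.45 × 4000 = 59500 + 31200 + 1800 = 92500
EV(B) = 0.24 × 132000 + 0.36 × 136000 + 0.36 × 158000 + 0.04 × 110000 = 31680 + 48960 + 56880 + 4400 = 141920
Overall = 0.5 × 92500 + 0.5 × 141920 = 46250 + 70960 = 117210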